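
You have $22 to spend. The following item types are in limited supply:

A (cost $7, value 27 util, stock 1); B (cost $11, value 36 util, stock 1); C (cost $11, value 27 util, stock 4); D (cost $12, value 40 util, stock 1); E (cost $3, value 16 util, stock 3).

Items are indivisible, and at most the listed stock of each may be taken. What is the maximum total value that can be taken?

Top feasible selections:
- 1×D + 3×E: cost 21, value 88
- 1×B + 3×E: cost 20, value 84
Best: 88 util.

88 util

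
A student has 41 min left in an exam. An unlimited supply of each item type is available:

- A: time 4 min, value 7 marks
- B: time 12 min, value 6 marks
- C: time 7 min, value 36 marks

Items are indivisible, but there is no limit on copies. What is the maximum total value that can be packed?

187 marks

Best value-per-unit is C at 36/7; filling with it alone gives 5×36 = 180.
Optimal mix: 1×A + 5×C → time 39, value 187.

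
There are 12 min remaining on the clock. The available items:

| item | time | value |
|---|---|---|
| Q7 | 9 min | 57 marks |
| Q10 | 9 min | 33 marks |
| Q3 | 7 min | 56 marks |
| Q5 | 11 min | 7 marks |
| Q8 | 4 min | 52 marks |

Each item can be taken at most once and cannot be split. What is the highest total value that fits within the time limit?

108 marks

This is a 0/1 knapsack; check combinations near the capacity.
- Q3+Q8: time 7+4=11, value 56+52=108
- Q7: time 9, value 57
- Q3: time 7, value 56
- Q8: time 4, value 52
- Q10: time 9, value 33
Best: 108 marks.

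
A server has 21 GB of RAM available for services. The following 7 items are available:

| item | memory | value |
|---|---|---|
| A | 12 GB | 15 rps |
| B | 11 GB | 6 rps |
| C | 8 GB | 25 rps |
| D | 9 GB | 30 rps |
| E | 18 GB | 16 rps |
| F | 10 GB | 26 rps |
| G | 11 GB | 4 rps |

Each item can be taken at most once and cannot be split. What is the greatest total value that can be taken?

56 rps

Check high-value combinations within 21 GB:
- D+F: memory 9+10=19, value 30+26=56
- C+D: memory 8+9=17, value 25+30=55
- C+F: memory 8+10=18, value 25+26=51
- A+D: memory 12+9=21, value 15+30=45
Best: 56 rps.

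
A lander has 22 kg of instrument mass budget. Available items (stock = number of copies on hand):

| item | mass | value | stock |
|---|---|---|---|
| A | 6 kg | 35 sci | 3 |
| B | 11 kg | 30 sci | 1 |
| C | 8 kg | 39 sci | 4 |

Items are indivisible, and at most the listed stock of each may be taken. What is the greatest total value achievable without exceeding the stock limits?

113 sci

Top feasible selections:
- 1×A + 2×C: mass 22, value 113
- 2×A + 1×C: mass 20, value 109
Best: 113 sci.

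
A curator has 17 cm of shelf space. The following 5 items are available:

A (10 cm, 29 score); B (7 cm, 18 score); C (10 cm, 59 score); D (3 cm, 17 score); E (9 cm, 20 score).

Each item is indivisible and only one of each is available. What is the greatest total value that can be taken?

77 score

Check high-value combinations within 17 cm:
- B+C: length 7+10=17, value 18+59=77
- C+D: length 10+3=13, value 59+17=76
- C: length 10, value 59
- A+B: length 10+7=17, value 29+18=47
Best: 77 score.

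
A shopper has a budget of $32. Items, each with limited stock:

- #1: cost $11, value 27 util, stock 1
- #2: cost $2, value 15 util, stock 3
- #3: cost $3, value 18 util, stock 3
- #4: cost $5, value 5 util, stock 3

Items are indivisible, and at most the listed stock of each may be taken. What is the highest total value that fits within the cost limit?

131 util

Best selections within cost 32 and stock limits:
- 1×#1 + 3×#2 + 3×#3 + 1×#4: cost 31, value 131
- 1×#1 + 3×#2 + 3×#3: cost 26, value 126
Best: 131 util.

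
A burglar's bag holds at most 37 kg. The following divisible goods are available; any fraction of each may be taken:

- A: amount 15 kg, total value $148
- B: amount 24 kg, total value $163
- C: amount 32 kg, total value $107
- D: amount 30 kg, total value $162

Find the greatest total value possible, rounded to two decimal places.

Take in order of value per unit:
- A (148/15 per unit): all 15 → value 148, running total 148.00
- B (163/24 per unit): 22 of 24 → value 22×163/24 = 149.4167, running total 297.42
Total 297.42.

297.42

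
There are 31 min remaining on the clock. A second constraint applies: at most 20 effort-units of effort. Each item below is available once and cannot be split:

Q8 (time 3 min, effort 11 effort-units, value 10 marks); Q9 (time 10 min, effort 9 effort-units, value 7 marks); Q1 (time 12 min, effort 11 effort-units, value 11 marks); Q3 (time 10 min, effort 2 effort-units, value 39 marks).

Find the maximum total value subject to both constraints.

50 marks

Feasible sets respecting both limits:
- Q1+Q3: time 22, effort 13, value 50
- Q8+Q3: time 13, effort 13, value 49
- Q9+Q3: time 20, effort 11, value 46
Best: 50 marks.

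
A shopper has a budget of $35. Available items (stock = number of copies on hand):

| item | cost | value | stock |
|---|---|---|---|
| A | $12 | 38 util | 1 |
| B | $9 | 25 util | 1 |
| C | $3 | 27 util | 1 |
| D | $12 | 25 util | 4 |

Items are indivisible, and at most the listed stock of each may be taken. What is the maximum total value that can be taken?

90 util

Top feasible selections:
- 1×A + 1×B + 1×C: cost 24, value 90
- 1×A + 1×C + 1×D: cost 27, value 90
- 1×A + 1×B + 1×D: cost 33, value 88
- 1×B + 1×C + 1×D: cost 24, value 77
Best: 90 util.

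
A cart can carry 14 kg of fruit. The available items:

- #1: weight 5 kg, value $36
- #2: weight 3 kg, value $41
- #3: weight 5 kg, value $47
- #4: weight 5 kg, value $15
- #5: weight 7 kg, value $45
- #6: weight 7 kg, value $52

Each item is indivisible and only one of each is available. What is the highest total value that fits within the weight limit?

$124

This is a 0/1 knapsack; check combinations near the capacity.
- #1+#2+#3: weight 5+3+5=13, value 36+41+47=124
- #2+#3+#4: weight 3+5+5=13, value 41+47+15=103
- #3+#6: weight 5+7=12, value 47+52=99
Best: $124.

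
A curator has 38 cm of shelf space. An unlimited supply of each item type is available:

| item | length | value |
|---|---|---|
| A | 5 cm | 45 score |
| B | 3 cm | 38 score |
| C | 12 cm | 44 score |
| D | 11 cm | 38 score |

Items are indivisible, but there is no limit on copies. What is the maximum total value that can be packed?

Best value-per-unit is B at 38/3; filling with it alone gives 12×38 = 456.
Optimal mix: 1×A + 11×B → length 38, value 463.

463 score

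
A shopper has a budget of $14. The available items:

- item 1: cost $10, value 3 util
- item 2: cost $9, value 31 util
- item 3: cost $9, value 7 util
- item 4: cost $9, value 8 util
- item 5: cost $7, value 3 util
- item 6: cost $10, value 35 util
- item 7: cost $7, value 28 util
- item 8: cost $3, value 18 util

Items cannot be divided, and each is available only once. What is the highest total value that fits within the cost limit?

53 util

Check high-value combinations within $14:
- item 6+item 8: cost 10+3=13, value 35+18=53
- item 2+item 8: cost 9+3=12, value 31+18=49
- item 7+item 8: cost 7+3=10, value 28+18=46
- item 6: cost 10, value 35
- item 2: cost 9, value 31
Best: 53 util.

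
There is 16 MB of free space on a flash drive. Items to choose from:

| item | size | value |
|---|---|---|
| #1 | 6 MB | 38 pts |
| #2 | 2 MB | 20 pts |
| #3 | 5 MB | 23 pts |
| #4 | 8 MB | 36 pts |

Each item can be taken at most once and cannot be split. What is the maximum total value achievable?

Check high-value combinations within 16 MB:
- #1+#2+#4: size 6+2+8=16, value 38+20+36=94
- #1+#2+#3: size 6+2+5=13, value 38+20+23=81
- #2+#3+#4: size 2+5+8=15, value 20+23+36=79
- #1+#4: size 6+8=14, value 38+36=74
Best: 94 pts.

94 pts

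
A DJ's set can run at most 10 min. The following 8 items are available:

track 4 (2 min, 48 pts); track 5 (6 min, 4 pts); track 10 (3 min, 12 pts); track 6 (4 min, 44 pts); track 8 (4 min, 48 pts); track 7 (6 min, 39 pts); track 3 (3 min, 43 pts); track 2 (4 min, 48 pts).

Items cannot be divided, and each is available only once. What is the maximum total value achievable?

144 pts

Check high-value combinations within 10 min:
- track 4+track 8+track 2: duration 2+4+4=10, value 48+48+48=144
- track 4+track 6+track 8: duration 2+4+4=10, value 48+44+48=140
- track 4+track 6+track 2: duration 2+4+4=10, value 48+44+48=140
Best: 144 pts.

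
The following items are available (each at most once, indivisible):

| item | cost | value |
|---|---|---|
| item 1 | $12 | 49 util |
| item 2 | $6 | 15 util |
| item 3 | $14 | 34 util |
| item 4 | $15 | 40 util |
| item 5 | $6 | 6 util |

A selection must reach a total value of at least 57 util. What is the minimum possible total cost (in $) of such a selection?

18

Subsets with value ≥ 57, sorted by total cost:
- item 1+item 2: cost 18, value 64
- item 1+item 2+item 5: cost 24, value 70
- item 1+item 3: cost 26, value 83
- item 1+item 4: cost 27, value 89
Minimum cost: 18 $.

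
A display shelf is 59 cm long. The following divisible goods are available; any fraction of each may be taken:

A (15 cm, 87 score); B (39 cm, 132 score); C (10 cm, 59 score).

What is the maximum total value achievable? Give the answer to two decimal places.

Take in order of value per unit:
- C (59/10 per unit): all 10 → value 59, running total 59.00
- A (87/15 per unit): all 15 → value 87, running total 146.00
- B (132/39 per unit): 34 of 39 → value 34×132/39 = 115.0769, running total 261.08
Total 261.08.

261.08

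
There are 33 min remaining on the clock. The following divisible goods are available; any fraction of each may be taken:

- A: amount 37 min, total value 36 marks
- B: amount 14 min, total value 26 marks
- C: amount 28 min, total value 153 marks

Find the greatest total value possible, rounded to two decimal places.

Take in order of value per unit:
- C (153/28 per unit): all 28 → value 153, running total 153.00
- B (26/14 per unit): 5 of 14 → value 5×26/14 = 9.2857, running total 162.29
Total 162.29.

162.29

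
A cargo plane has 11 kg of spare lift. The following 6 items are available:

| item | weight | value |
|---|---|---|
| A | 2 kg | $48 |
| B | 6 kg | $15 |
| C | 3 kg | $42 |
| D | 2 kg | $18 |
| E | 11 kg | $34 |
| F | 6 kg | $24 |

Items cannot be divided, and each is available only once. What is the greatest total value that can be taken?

$114

This is a 0/1 knapsack; check combinations near the capacity.
- A+C+F: weight 2+3+6=11, value 48+42+24=114
- A+C+D: weight 2+3+2=7, value 48+42+18=108
- A+B+C: weight 2+6+3=11, value 48+15+42=105
Best: $114.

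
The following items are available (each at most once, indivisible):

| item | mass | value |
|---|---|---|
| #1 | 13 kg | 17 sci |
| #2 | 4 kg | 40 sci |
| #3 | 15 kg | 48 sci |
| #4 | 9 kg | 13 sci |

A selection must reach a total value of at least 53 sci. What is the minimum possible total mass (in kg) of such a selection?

Subsets with value ≥ 53, sorted by total mass:
- #2+#4: mass 13, value 53
- #1+#2: mass 17, value 57
Minimum mass: 13 kg.

13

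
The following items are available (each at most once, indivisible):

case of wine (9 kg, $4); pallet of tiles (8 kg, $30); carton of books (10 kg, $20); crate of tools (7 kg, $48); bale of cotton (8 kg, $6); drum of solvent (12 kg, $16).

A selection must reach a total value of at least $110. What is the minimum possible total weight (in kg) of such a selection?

Subsets with value ≥ 110, sorted by total weight:
- pallet of tiles+carton of books+crate of tools+drum of solvent: weight 37, value 114
- pallet of tiles+carton of books+crate of tools+bale of cotton+drum of solvent: weight 45, value 120
- case of wine+pallet of tiles+carton of books+crate of tools+drum of solvent: weight 46, value 118
Minimum weight: 37 kg.

37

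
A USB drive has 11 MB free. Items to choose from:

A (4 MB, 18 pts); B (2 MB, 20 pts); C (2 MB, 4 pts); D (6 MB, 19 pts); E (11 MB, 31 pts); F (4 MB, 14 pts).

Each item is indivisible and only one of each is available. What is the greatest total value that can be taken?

This is a 0/1 knapsack; check combinations near the capacity.
- A+B+F: size 4+2+4=10, value 18+20+14=52
- B+C+D: size 2+2+6=10, value 20+4+19=43
- A+B+C: size 4+2+2=8, value 18+20+4=42
- B+D: size 2+6=8, value 20+19=39
- A+B: size 4+2=6, value 18+20=38
Best: 52 pts.

52 pts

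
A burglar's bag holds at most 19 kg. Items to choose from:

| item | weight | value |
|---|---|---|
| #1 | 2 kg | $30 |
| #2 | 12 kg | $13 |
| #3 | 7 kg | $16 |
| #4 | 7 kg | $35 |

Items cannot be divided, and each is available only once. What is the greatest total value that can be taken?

$81

Check high-value combinations within 19 kg:
- #1+#3+#4: weight 2+7+7=16, value 30+16+35=81
- #1+#4: weight 2+7=9, value 30+35=65
- #3+#4: weight 7+7=14, value 16+35=51
- #2+#4: weight 12+7=19, value 13+35=48
Best: $81.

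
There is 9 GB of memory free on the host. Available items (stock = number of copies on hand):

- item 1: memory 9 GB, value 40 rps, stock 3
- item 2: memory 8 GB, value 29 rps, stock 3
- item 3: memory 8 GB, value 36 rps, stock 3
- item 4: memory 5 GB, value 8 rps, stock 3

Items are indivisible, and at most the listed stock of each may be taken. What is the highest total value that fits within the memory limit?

40 rps

Top feasible selections:
- 1×item 1: memory 9, value 40
- 1×item 3: memory 8, value 36
- 1×item 2: memory 8, value 29
- 1×item 4: memory 5, value 8
Best: 40 rps.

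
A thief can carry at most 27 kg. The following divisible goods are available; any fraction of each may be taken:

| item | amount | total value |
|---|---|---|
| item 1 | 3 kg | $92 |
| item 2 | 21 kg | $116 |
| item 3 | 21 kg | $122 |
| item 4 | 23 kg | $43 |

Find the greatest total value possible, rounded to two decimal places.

230.57

Take in order of value per unit:
- item 1 (92/3 per unit): all 3 → value 92, running total 92.00
- item 3 (122/21 per unit): all 21 → value 122, running total 214.00
- item 2 (116/21 per unit): 3 of 21 → value 3×116/21 = 16.5714, running total 230.57
Total 230.57.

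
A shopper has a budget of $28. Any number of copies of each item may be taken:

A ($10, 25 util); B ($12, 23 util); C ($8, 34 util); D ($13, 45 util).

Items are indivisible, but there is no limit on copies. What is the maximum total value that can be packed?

Best value-per-unit is C at 34/8, and filling with it alone uses cost 3×8=24. No mix of the others beats 3×34 = 102.

102 util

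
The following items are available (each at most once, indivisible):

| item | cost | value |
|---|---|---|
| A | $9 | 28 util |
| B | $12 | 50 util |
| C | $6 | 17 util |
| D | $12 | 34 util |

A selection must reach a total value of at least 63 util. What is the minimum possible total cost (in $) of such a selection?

18

Subsets with value ≥ 63, sorted by total cost:
- B+C: cost 18, value 67
- A+B: cost 21, value 78
- B+D: cost 24, value 84
Minimum cost: 18 $.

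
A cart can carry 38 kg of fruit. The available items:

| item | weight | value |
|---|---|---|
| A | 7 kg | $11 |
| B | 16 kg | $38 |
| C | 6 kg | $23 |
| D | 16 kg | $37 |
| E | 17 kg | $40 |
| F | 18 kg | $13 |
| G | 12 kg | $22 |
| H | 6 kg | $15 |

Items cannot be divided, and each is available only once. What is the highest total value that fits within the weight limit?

Check high-value combinations within 38 kg:
- B+C+D: weight 16+6+16=38, value 38+23+37=98
- B+D+H: weight 16+16+6=38, value 38+37+15=90
- A+C+E+H: weight 7+6+17+6=36, value 11+23+40+15=89
Best: $98.

$98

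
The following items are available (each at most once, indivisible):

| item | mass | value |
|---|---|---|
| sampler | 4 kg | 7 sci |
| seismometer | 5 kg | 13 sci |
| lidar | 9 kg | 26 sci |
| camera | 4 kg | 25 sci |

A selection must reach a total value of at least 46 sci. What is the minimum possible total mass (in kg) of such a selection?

Subsets with value ≥ 46, sorted by total mass:
- lidar+camera: mass 13, value 51
- sampler+lidar+camera: mass 17, value 58
- seismometer+lidar+camera: mass 18, value 64
Minimum mass: 13 kg.

13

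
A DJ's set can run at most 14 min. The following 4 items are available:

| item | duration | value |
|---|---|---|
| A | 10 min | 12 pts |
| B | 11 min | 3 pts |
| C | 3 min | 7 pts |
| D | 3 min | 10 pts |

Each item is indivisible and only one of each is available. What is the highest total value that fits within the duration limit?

22 pts

Check high-value combinations within 14 min:
- A+D: duration 10+3=13, value 12+10=22
- A+C: duration 10+3=13, value 12+7=19
- C+D: duration 3+3=6, value 7+10=17
Best: 22 pts.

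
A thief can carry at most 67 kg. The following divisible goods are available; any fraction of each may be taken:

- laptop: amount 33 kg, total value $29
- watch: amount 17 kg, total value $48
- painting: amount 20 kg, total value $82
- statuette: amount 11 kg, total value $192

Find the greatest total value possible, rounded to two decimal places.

Take in order of value per unit:
- statuette (192/11 per unit): all 11 → value 192, running total 192.00
- painting (82/20 per unit): all 20 → value 82, running total 274.00
- watch (48/17 per unit): all 17 → value 48, running total 322.00
- laptop (29/33 per unit): 19 of 33 → value 19×29/33 = 16.6970, running total 338.70
Total 338.70.

338.70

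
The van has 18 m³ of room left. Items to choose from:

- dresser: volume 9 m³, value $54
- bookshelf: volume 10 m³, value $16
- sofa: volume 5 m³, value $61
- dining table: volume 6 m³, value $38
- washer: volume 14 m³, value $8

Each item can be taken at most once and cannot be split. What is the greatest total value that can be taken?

$115

This is a 0/1 knapsack; check combinations near the capacity.
- dresser+sofa: volume 9+5=14, value 54+61=115
- sofa+dining table: volume 5+6=11, value 61+38=99
- dresser+dining table: volume 9+6=15, value 54+38=92
- bookshelf+sofa: volume 10+5=15, value 16+61=77
- sofa: volume 5, value 61
Best: $115.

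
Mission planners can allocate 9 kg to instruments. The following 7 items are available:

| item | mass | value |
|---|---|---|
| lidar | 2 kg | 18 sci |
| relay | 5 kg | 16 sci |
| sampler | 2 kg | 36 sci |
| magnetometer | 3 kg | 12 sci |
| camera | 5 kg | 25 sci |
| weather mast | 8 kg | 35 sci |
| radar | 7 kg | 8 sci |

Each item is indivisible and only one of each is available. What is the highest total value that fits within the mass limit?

Check high-value combinations within 9 kg:
- lidar+sampler+camera: mass 2+2+5=9, value 18+36+25=79
- lidar+relay+sampler: mass 2+5+2=9, value 18+16+36=70
- lidar+sampler+magnetometer: mass 2+2+3=7, value 18+36+12=66
- sampler+camera: mass 2+5=7, value 36+25=61
Best: 79 sci.

79 sci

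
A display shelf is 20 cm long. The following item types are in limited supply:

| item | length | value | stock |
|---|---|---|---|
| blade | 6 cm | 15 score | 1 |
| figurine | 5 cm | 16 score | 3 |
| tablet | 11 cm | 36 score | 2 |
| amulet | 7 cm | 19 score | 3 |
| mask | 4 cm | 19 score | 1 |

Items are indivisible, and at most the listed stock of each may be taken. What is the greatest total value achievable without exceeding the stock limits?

71 score

Best selections within length 20 and stock limits:
- 1×figurine + 1×tablet + 1×mask: length 20, value 71
- 3×figurine + 1×mask: length 19, value 67
- 1×blade + 2×figurine + 1×mask: length 20, value 66
Best: 71 score.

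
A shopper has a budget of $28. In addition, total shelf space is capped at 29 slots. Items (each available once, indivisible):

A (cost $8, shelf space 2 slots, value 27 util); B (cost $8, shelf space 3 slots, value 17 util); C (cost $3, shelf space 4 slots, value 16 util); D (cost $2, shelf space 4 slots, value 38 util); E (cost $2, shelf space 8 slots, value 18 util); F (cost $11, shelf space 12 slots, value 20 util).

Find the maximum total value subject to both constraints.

116 util

Feasible sets respecting both limits:
- A+B+C+D+E: cost 23, shelf space 21, value 116
- A+D+E+F: cost 23, shelf space 26, value 103
- A+C+D+F: cost 24, shelf space 22, value 101
Best: 116 util.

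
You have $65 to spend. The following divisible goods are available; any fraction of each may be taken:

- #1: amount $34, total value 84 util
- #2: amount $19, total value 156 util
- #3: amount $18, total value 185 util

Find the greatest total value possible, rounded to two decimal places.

410.18

Take in order of value per unit:
- #3 (185/18 per unit): all 18 → value 185, running total 185.00
- #2 (156/19 per unit): all 19 → value 156, running total 341.00
- #1 (84/34 per unit): 28 of 34 → value 28×84/34 = 69.1765, running total 410.18
Total 410.18.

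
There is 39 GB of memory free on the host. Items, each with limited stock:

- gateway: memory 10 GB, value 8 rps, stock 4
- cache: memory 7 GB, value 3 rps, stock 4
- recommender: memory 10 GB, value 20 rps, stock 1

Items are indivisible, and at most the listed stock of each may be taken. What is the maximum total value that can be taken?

Top feasible selections:
- 2×gateway + 1×cache + 1×recommender: memory 37, value 39
- 2×gateway + 1×recommender: memory 30, value 36
- 1×gateway + 2×cache + 1×recommender: memory 34, value 34
- 4×cache + 1×recommender: memory 38, value 32
Best: 39 rps.

39 rps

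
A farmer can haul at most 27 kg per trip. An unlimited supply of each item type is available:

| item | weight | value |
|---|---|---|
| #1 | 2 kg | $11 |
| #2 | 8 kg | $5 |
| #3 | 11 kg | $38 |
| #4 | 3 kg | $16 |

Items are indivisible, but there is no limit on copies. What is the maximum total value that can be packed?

Best value-per-unit is #1 at 11/2; filling with it alone gives 13×11 = 143.
Optimal mix: 12×#1 + 1×#4 → weight 27, value 148.

$148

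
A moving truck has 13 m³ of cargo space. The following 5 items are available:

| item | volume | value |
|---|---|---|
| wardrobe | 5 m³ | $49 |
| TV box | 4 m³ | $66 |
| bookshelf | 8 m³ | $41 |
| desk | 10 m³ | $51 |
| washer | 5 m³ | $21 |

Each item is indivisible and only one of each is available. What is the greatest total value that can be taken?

This is a 0/1 knapsack; check combinations near the capacity.
- wardrobe+TV box: volume 5+4=9, value 49+66=115
- TV box+bookshelf: volume 4+8=12, value 66+41=107
- wardrobe+bookshelf: volume 5+8=13, value 49+41=90
- TV box+washer: volume 4+5=9, value 66+21=87
Best: $115.

$115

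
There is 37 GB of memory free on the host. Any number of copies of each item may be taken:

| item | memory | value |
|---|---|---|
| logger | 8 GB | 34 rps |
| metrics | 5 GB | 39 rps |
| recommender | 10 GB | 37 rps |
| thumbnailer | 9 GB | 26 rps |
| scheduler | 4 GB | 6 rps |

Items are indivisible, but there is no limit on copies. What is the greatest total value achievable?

273 rps

Best value-per-unit is metrics at 39/5, and filling with it alone uses memory 7×5=35. No mix of the others beats 7×39 = 273.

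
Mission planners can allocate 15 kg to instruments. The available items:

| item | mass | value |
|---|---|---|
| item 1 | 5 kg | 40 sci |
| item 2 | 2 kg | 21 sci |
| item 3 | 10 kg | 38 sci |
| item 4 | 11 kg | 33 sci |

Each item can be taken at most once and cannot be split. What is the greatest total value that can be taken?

Check high-value combinations within 15 kg:
- item 1+item 3: mass 5+10=15, value 40+38=78
- item 1+item 2: mass 5+2=7, value 40+21=61
- item 2+item 3: mass 2+10=12, value 21+38=59
- item 2+item 4: mass 2+11=13, value 21+33=54
- item 1: mass 5, value 40
Best: 78 sci.

78 sci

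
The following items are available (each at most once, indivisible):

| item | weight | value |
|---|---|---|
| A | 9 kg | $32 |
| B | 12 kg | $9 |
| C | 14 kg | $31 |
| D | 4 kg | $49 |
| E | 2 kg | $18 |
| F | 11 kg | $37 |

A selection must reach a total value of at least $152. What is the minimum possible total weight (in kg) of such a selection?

40

Subsets with value ≥ 152, sorted by total weight:
- A+C+D+E+F: weight 40, value 167
- A+B+C+D+F: weight 50, value 158
- A+B+C+D+E+F: weight 52, value 176
Minimum weight: 40 kg.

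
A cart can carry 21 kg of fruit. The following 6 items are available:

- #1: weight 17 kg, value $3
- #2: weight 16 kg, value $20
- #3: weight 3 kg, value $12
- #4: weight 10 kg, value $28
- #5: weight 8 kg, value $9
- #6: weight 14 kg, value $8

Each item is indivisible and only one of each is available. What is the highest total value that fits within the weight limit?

This is a 0/1 knapsack; check combinations near the capacity.
- #3+#4+#5: weight 3+10+8=21, value 12+28+9=49
- #3+#4: weight 3+10=13, value 12+28=40
- #4+#5: weight 10+8=18, value 28+9=37
Best: $49.

$49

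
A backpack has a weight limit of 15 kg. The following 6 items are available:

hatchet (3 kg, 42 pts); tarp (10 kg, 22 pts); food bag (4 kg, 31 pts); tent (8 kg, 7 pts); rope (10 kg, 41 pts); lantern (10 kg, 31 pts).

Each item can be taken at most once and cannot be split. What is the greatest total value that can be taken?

83 pts

Check high-value combinations within 15 kg:
- hatchet+rope: weight 3+10=13, value 42+41=83
- hatchet+food bag+tent: weight 3+4+8=15, value 42+31+7=80
- hatchet+food bag: weight 3+4=7, value 42+31=73
- hatchet+lantern: weight 3+10=13, value 42+31=73
Best: 83 pts.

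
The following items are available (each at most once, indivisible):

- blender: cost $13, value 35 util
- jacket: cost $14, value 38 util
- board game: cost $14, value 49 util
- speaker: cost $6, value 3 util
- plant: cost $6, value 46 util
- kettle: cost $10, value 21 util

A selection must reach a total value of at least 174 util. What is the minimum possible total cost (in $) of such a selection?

57

Subsets with value ≥ 174, sorted by total cost:
- blender+jacket+board game+plant+kettle: cost 57, value 189
- blender+jacket+board game+speaker+plant+kettle: cost 63, value 192
Minimum cost: 57 $.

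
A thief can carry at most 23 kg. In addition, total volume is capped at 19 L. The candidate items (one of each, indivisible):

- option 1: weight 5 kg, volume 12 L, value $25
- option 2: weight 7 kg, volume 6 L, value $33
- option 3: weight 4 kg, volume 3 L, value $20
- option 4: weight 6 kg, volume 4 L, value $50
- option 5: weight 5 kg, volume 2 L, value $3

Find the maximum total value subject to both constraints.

Feasible sets respecting both limits:
- option 2+option 3+option 4+option 5: weight 22, volume 15, value 106
- option 2+option 3+option 4: weight 17, volume 13, value 103
- option 1+option 3+option 4: weight 15, volume 19, value 95
- option 2+option 4+option 5: weight 18, volume 12, value 86
Best: $106.

$106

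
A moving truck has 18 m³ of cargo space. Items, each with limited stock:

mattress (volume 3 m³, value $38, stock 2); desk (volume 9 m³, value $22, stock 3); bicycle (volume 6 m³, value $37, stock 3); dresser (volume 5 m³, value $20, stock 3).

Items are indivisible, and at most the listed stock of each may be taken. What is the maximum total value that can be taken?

Top feasible selections:
- 2×mattress + 2×bicycle: volume 18, value 150
- 2×mattress + 1×bicycle + 1×dresser: volume 17, value 133
Best: $150.

$150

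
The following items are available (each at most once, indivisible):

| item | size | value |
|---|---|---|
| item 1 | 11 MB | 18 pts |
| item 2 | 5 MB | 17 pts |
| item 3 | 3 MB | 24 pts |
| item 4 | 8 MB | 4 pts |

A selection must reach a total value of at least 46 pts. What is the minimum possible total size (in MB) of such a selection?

Subsets with value ≥ 46, sorted by total size:
- item 1+item 2+item 3: size 19, value 59
- item 1+item 3+item 4: size 22, value 46
- item 1+item 2+item 3+item 4: size 27, value 63
Minimum size: 19 MB.

19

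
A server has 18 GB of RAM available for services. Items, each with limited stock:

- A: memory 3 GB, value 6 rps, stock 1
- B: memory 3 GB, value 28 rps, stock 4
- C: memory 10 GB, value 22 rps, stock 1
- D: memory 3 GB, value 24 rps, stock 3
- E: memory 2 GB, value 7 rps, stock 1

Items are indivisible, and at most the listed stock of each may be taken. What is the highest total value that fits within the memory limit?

Top feasible selections:
- 4×B + 2×D: memory 18, value 160
- 3×B + 3×D: memory 18, value 156
- 4×B + 1×D + 1×E: memory 17, value 143
- 1×A + 4×B + 1×D: memory 18, value 142
Best: 160 rps.

160 rps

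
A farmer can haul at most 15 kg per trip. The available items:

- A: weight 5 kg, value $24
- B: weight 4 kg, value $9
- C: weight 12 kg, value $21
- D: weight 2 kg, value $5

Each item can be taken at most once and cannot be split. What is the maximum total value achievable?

$38

Check high-value combinations within 15 kg:
- A+B+D: weight 5+4+2=11, value 24+9+5=38
- A+B: weight 5+4=9, value 24+9=33
- A+D: weight 5+2=7, value 24+5=29
Best: $38.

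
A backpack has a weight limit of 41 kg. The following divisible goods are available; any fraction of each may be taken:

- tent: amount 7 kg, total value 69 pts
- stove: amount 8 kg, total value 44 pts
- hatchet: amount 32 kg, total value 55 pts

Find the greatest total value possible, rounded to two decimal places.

157.69

Take in order of value per unit:
- tent (69/7 per unit): all 7 → value 69, running total 69.00
- stove (44/8 per unit): all 8 → value 44, running total 113.00
- hatchet (55/32 per unit): 26 of 32 → value 26×55/32 = 44.6875, running total 157.69
Total 157.69.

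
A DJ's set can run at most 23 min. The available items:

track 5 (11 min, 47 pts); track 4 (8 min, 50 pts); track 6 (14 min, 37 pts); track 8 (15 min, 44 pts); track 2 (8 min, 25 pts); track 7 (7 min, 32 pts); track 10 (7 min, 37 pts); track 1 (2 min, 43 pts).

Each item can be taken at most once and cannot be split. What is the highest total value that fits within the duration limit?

Check high-value combinations within 23 min:
- track 5+track 4+track 1: duration 11+8+2=21, value 47+50+43=140
- track 4+track 10+track 1: duration 8+7+2=17, value 50+37+43=130
- track 5+track 10+track 1: duration 11+7+2=20, value 47+37+43=127
- track 4+track 7+track 1: duration 8+7+2=17, value 50+32+43=125
Best: 140 pts.

140 pts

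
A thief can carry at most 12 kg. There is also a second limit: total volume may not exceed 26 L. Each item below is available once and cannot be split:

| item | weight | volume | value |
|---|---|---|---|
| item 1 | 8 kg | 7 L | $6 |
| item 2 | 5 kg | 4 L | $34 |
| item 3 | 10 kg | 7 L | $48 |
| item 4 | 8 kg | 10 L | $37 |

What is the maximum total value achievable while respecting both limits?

Feasible sets respecting both limits:
- item 3: weight 10, volume 7, value 48
- item 4: weight 8, volume 10, value 37
- item 2: weight 5, volume 4, value 34
Best: $48.

$48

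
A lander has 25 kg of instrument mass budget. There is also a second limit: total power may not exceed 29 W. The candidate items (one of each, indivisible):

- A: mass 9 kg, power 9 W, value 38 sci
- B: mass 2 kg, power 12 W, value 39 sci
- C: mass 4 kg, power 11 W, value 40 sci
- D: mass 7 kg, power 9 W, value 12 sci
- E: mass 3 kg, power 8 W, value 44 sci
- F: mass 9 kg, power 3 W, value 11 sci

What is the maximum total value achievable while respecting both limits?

Feasible sets respecting both limits:
- A+C+E: mass 16, power 28, value 122
- A+B+E: mass 14, power 29, value 121
- C+D+E: mass 14, power 28, value 96
Best: 122 sci.

122 sci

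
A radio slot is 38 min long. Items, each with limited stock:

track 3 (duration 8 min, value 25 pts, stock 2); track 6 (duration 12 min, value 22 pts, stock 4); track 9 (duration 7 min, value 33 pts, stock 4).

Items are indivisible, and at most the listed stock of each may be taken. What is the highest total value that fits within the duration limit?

Best selections within duration 38 and stock limits:
- 1×track 3 + 4×track 9: duration 36, value 157
- 2×track 3 + 3×track 9: duration 37, value 149
Best: 157 pts.

157 pts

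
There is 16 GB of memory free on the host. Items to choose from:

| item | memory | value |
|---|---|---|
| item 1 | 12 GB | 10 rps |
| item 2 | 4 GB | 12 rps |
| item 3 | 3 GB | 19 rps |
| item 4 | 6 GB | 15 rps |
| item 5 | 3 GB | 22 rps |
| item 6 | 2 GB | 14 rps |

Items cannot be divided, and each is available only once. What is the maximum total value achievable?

Check high-value combinations within 16 GB:
- item 3+item 4+item 5+item 6: memory 3+6+3+2=14, value 19+15+22+14=70
- item 2+item 3+item 4+item 5: memory 4+3+6+3=16, value 12+19+15+22=68
- item 2+item 3+item 5+item 6: memory 4+3+3+2=12, value 12+19+22+14=67
Best: 70 rps.

70 rps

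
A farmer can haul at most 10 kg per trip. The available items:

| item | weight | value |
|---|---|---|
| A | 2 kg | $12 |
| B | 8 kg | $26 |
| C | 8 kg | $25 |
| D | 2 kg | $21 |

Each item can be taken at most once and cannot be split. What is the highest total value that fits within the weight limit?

Check high-value combinations within 10 kg:
- B+D: weight 8+2=10, value 26+21=47
- C+D: weight 8+2=10, value 25+21=46
- A+B: weight 2+8=10, value 12+26=38
Best: $47.

$47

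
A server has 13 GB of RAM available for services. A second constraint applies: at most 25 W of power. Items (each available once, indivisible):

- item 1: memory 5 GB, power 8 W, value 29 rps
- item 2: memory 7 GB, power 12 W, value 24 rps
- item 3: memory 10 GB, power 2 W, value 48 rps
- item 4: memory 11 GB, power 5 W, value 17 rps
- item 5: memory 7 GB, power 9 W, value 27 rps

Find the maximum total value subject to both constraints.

56 rps

Feasible sets respecting both limits:
- item 1+item 5: memory 12, power 17, value 56
- item 1+item 2: memory 12, power 20, value 53
- item 3: memory 10, power 2, value 48
Best: 56 rps.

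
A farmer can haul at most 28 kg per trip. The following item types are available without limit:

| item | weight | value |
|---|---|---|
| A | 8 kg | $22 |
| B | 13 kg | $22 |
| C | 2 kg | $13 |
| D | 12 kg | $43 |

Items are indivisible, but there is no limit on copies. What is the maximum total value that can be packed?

Best value-per-unit is C at 13/2, and filling with it alone uses weight 14×2=28. No mix of the others beats 14×13 = 182.

$182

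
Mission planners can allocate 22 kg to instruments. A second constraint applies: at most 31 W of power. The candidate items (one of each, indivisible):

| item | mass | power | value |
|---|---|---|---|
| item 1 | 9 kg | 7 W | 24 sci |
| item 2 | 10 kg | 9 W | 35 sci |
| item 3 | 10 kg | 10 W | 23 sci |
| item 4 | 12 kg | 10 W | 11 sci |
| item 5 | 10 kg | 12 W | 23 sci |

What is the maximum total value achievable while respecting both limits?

59 sci

Feasible sets respecting both limits:
- item 1+item 2: mass 19, power 16, value 59
- item 2+item 3: mass 20, power 19, value 58
- item 2+item 5: mass 20, power 21, value 58
- item 1+item 3: mass 19, power 17, value 47
Best: 59 sci.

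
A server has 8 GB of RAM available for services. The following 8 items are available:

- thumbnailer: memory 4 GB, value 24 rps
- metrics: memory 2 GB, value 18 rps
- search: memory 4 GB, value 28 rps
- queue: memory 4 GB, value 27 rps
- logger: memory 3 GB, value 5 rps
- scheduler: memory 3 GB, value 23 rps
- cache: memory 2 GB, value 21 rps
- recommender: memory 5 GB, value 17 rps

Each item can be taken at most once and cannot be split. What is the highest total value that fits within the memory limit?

Check high-value combinations within 8 GB:
- metrics+search+cache: memory 2+4+2=8, value 18+28+21=67
- metrics+queue+cache: memory 2+4+2=8, value 18+27+21=66
- thumbnailer+metrics+cache: memory 4+2+2=8, value 24+18+21=63
- metrics+scheduler+cache: memory 2+3+2=7, value 18+23+21=62
- search+queue: memory 4+4=8, value 28+27=55
Best: 67 rps.

67 rps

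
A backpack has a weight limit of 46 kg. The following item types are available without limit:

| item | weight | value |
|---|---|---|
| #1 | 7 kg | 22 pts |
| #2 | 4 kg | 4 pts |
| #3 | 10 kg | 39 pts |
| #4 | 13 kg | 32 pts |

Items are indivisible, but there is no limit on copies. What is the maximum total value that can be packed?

161 pts

Best value-per-unit is #3 at 39/10; filling with it alone gives 4×39 = 156.
Optimal mix: 2×#1 + 3×#3 → weight 44, value 161.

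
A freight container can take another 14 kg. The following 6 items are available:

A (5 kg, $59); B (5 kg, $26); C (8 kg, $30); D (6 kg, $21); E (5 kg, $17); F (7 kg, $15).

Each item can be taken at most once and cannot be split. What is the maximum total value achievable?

This is a 0/1 knapsack; check combinations near the capacity.
- A+C: weight 5+8=13, value 59+30=89
- A+B: weight 5+5=10, value 59+26=85
- A+D: weight 5+6=11, value 59+21=80
Best: $89.

$89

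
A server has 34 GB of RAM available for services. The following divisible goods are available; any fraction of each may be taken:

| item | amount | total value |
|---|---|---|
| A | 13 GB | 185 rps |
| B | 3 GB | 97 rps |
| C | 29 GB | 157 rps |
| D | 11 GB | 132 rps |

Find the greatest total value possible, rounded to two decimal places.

451.90

Take in order of value per unit:
- B (97/3 per unit): all 3 → value 97, running total 97.00
- A (185/13 per unit): all 13 → value 185, running total 282.00
- D (132/11 per unit): all 11 → value 132, running total 414.00
- C (157/29 per unit): 7 of 29 → value 7×157/29 = 37.8966, running total 451.90
Total 451.90.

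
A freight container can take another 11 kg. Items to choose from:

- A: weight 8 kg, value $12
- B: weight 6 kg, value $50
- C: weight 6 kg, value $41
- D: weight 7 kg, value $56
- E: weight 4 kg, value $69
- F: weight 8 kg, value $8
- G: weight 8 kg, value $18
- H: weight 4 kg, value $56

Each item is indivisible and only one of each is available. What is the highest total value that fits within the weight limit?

$125

Check high-value combinations within 11 kg:
- E+H: weight 4+4=8, value 69+56=125
- D+E: weight 7+4=11, value 56+69=125
- B+E: weight 6+4=10, value 50+69=119
Best: $125.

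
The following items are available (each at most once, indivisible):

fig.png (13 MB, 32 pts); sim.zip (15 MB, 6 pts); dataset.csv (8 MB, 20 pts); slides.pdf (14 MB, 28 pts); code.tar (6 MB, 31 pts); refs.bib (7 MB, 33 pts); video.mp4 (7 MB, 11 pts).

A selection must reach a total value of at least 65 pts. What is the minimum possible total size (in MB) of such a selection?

Subsets with value ≥ 65, sorted by total size:
- code.tar+refs.bib+video.mp4: size 20, value 75
- fig.png+refs.bib: size 20, value 65
- dataset.csv+code.tar+refs.bib: size 21, value 84
Minimum size: 20 MB.

20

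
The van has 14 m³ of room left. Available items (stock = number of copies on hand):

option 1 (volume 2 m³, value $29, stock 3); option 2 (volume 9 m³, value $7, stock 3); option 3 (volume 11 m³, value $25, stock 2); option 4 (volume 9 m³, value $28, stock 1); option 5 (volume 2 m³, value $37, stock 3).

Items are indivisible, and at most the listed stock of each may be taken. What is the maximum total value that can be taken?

Best selections within volume 14 and stock limits:
- 3×option 1 + 3×option 5: volume 12, value 198
- 2×option 1 + 3×option 5: volume 10, value 169
- 3×option 1 + 2×option 5: volume 10, value 161
- 1×option 1 + 3×option 5: volume 8, value 140
Best: $198.

$198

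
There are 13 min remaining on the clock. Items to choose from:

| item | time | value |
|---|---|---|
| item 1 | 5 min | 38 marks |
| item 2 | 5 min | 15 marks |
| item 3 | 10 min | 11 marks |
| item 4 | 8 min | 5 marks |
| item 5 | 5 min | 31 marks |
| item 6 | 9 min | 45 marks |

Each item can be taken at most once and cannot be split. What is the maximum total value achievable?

69 marks

This is a 0/1 knapsack; check combinations near the capacity.
- item 1+item 5: time 5+5=10, value 38+31=69
- item 1+item 2: time 5+5=10, value 38+15=53
- item 2+item 5: time 5+5=10, value 15+31=46
- item 6: time 9, value 45
- item 1+item 4: time 5+8=13, value 38+5=43
Best: 69 marks.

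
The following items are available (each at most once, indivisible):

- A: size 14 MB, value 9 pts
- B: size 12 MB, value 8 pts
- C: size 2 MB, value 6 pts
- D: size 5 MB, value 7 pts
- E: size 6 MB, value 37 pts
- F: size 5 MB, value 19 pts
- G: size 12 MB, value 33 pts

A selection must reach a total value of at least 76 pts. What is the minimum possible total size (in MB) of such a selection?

20

Subsets with value ≥ 76, sorted by total size:
- C+E+G: size 20, value 76
- E+F+G: size 23, value 89
Minimum size: 20 MB.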